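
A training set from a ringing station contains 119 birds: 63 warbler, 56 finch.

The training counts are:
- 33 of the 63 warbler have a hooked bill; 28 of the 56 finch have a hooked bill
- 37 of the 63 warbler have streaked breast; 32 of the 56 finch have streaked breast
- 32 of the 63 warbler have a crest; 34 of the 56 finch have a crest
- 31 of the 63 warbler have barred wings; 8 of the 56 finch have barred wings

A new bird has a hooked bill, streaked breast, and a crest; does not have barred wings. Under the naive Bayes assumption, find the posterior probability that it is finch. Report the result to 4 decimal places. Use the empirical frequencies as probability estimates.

warbler: (63/119) × (33/63) × (37/63) × (32/63) × (32/63) ≈ 0.0420191
finch: (56/119) × (28/56) × (32/56) × (34/56) × (48/56) ≈ 0.0699708
P(finch | x) = 0.0699708 / 0.1119899 ≈ 0.6248

0.6248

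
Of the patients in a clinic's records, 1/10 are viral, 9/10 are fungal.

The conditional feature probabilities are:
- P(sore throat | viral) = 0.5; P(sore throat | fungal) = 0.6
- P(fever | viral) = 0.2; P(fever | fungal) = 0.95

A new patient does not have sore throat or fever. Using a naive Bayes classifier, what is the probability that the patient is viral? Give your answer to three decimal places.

viral: 0.1 × (1−0.5) × (1−0.2) = 0.04
fungal: 0.9 × (1−0.6) × (1−0.95) = 0.018
P(viral | x) = 0.04 / 0.058 ≈ 0.690

0.690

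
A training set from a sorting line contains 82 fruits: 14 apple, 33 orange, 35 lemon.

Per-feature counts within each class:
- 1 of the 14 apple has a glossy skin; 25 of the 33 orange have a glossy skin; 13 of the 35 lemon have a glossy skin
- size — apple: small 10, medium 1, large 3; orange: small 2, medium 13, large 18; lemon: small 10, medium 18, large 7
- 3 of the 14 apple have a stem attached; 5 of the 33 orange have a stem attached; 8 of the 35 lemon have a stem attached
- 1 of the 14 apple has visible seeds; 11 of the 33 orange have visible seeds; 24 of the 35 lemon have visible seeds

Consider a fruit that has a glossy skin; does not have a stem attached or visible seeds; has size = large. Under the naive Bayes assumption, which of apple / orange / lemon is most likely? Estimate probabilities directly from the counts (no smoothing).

apple: (14/82) × (1/14) × (3/14) × (11/14) × (13/14) ≈ 0.0019066
orange: (33/82) × (25/33) × (18/33) × (28/33) × (22/33) ≈ 0.0940671
lemon: (35/82) × (13/35) × (7/35) × (27/35) × (11/35) ≈ 0.00768741
Highest score → orange.

orange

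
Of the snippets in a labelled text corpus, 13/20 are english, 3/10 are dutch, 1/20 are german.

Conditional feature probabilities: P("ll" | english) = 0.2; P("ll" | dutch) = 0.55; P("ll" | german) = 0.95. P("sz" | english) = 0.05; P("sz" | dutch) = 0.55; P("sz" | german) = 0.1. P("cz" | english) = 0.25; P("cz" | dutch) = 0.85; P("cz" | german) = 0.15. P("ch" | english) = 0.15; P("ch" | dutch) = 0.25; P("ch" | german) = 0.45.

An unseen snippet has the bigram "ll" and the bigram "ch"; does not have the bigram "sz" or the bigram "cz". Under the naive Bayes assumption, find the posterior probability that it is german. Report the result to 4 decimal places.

0.4951

english: 0.65 × 0.2 × (1−0.05) × (1−0.25) × 0.15 = 0.01389375
dutch: 0.3 × 0.55 × (1−0.55) × (1−0.85) × 0.25 = 0.002784375
german: 0.05 × 0.95 × (1−0.1) × (1−0.15) × 0.45 = 0.016351875
P(german | x) = 0.016351875 / 0.03303 ≈ 0.4951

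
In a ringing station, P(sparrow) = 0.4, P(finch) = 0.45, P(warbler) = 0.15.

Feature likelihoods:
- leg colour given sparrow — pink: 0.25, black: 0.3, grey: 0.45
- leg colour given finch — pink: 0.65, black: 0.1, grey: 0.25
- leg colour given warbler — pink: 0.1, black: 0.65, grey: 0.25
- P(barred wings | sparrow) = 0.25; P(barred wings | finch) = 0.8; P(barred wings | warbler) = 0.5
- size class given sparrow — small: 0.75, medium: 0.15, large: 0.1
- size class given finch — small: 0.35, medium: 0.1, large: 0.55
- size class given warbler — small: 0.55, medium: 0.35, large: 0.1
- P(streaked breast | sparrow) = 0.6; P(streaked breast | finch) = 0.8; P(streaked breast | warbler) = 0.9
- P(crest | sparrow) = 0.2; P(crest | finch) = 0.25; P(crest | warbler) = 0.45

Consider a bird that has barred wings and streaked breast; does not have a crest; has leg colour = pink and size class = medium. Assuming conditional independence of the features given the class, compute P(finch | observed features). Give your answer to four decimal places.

0.8192

sparrow: 0.4 × 0.25 × 0.25 × 0.15 × 0.6 × (1−0.2) = 0.0018
finch: 0.45 × 0.65 × 0.8 × 0.1 × 0.8 × (1−0.25) = 0.01404
warbler: 0.15 × 0.1 × 0.5 × 0.35 × 0.9 × (1−0.45) = 0.001299375
P(finch | x) = 0.01404 / 0.017139375 ≈ 0.8192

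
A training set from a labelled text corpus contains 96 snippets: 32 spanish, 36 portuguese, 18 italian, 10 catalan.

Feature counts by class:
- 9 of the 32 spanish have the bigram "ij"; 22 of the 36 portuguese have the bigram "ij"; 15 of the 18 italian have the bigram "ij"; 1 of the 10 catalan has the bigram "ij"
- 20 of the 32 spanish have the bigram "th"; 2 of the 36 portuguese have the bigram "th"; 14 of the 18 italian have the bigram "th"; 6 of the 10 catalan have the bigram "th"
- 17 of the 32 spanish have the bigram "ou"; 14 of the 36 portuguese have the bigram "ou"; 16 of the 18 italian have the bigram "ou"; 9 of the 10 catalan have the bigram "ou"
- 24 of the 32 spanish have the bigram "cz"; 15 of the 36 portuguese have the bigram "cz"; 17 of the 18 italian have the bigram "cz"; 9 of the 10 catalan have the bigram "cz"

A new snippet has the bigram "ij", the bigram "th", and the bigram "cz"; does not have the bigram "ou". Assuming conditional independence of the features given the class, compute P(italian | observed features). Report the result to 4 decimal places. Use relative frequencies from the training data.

spanish: (32/96) × (9/32) × (20/32) × (15/32) × (24/32) = 0.020599365234375
portuguese: (36/96) × (22/36) × (2/36) × (22/36) × (15/36) ≈ 0.00324181
italian: (18/96) × (15/18) × (14/18) × (2/18) × (17/18) ≈ 0.0127529
catalan: (10/96) × (1/10) × (6/10) × (1/10) × (9/10) = 0.0005625
P(italian | x) = 0.0127529 / 0.037156575234375 ≈ 0.3432

0.3432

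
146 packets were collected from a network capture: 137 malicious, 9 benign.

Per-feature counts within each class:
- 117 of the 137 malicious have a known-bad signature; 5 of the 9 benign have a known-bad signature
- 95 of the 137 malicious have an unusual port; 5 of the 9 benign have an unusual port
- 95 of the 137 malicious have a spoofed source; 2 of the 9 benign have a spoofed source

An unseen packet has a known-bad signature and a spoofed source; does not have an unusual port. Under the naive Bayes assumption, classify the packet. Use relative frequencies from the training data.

malicious

malicious: (137/146) × (117/137) × (42/137) × (95/137) ≈ 0.170359
benign: (9/146) × (5/9) × (4/9) × (2/9) ≈ 0.00338238
Highest score → malicious.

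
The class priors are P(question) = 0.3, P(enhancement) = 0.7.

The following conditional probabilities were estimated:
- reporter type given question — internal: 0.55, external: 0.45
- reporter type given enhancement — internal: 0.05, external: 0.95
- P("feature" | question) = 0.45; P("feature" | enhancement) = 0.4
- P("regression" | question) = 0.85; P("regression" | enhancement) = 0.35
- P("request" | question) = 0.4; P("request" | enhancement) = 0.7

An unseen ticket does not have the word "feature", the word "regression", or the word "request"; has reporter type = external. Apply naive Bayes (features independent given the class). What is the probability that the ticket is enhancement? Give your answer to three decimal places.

0.921

question: 0.3 × 0.45 × (1−0.45) × (1−0.85) × (1−0.4) = 0.0066825
enhancement: 0.7 × 0.95 × (1−0.4) × (1−0.35) × (1−0.7) = 0.077805
P(enhancement | x) = 0.077805 / 0.0844875 ≈ 0.921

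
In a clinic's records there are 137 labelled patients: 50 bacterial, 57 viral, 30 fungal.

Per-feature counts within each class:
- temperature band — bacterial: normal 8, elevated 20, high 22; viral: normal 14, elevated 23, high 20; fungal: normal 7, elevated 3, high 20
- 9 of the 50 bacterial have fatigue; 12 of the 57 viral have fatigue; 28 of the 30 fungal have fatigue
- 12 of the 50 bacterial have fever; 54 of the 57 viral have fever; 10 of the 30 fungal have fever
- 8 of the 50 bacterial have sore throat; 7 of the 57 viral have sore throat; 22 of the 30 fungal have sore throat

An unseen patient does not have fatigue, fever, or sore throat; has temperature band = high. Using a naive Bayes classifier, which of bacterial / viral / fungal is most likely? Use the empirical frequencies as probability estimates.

bacterial: (50/137) × (22/50) × (41/50) × (38/50) × (42/50) ≈ 0.0840638
viral: (57/137) × (20/57) × (45/57) × (3/57) × (50/57) ≈ 0.00532094
fungal: (30/137) × (20/30) × (2/30) × (20/30) × (8/30) ≈ 0.0017302
Highest score → bacterial.

bacterial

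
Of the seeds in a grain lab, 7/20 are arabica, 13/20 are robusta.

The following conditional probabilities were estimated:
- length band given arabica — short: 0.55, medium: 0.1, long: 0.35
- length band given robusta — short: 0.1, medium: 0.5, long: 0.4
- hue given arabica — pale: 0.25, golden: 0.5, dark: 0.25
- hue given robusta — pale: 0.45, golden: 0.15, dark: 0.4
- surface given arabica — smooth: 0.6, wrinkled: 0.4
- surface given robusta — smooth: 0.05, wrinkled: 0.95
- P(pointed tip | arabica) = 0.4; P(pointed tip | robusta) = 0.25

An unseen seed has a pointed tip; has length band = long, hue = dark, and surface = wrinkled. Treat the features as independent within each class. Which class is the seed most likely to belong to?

robusta

arabica: 0.35 × 0.35 × 0.25 × 0.4 × 0.4 = 0.0049
robusta: 0.65 × 0.4 × 0.4 × 0.95 × 0.25 = 0.0247
Highest score → robusta.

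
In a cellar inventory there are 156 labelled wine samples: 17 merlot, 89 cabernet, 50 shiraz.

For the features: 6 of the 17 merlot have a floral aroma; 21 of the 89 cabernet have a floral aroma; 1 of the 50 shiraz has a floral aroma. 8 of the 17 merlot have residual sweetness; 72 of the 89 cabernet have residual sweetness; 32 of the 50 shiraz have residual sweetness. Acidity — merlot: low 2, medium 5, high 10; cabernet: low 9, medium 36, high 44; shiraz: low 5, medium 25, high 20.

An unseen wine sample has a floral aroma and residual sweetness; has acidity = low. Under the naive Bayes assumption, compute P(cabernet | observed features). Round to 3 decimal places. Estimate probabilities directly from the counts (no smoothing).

merlot: (17/156) × (6/17) × (8/17) × (2/17) ≈ 0.00212936
cabernet: (89/156) × (21/89) × (72/89) × (9/89) ≈ 0.0110126
shiraz: (50/156) × (1/50) × (32/50) × (5/50) ≈ 0.000410256
P(cabernet | x) = 0.0110126 / 0.013552216 ≈ 0.813

0.813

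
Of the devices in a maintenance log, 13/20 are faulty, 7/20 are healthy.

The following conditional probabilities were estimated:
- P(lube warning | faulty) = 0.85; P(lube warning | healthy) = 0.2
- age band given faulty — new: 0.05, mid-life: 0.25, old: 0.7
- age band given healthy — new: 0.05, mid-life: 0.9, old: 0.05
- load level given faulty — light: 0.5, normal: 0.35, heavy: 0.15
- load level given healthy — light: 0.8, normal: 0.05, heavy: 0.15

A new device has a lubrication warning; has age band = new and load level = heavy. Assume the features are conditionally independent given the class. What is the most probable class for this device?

faulty: 0.65 × 0.85 × 0.05 × 0.15 = 0.00414375
healthy: 0.35 × 0.2 × 0.05 × 0.15 = 0.000525
Highest score → faulty.

faulty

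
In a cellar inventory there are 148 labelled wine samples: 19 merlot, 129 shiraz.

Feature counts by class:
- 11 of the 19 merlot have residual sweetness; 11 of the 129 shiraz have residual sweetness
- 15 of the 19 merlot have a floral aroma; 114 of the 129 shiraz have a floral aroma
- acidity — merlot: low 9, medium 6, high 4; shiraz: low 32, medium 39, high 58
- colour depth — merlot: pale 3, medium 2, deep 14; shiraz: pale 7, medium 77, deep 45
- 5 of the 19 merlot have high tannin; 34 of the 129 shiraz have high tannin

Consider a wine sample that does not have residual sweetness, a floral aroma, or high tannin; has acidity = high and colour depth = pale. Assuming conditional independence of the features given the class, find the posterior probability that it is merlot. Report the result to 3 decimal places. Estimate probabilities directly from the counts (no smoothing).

0.143

merlot: (19/148) × (8/19) × (4/19) × (4/19) × (3/19) × (14/19) ≈ 0.00027873
shiraz: (129/148) × (118/129) × (15/129) × (58/129) × (7/129) × (95/129) ≈ 0.00166572
P(merlot | x) = 0.00027873 / 0.00194445 ≈ 0.143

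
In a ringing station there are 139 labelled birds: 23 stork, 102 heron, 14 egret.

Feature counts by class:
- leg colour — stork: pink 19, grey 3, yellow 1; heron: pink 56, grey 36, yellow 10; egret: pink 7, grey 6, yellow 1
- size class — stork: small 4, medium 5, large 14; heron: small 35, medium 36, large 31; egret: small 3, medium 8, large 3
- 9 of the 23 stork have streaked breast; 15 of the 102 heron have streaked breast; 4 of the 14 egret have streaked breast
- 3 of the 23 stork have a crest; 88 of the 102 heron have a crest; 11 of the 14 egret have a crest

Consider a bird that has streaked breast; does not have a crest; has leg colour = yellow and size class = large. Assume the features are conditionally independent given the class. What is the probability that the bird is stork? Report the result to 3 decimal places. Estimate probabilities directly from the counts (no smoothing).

stork: (23/139) × (1/23) × (14/23) × (9/23) × (20/23) ≈ 0.00149005
heron: (102/139) × (10/102) × (31/102) × (15/102) × (14/102) ≈ 0.000441332
egret: (14/139) × (1/14) × (3/14) × (4/14) × (3/14) ≈ 0.0000943851
P(stork | x) = 0.00149005 / 0.0020257671 ≈ 0.736

0.736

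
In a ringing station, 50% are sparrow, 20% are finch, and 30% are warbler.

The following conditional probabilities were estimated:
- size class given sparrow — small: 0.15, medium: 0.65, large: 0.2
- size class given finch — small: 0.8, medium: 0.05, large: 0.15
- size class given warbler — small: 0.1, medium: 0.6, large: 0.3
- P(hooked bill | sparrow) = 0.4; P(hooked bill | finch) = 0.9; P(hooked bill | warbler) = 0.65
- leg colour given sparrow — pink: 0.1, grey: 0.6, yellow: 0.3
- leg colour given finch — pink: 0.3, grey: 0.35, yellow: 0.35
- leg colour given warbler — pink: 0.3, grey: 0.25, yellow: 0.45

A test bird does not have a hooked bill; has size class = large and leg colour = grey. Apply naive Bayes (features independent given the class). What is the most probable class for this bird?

sparrow

sparrow: 0.5 × 0.2 × (1−0.4) × 0.6 = 0.036
finch: 0.2 × 0.15 × (1−0.9) × 0.35 = 0.00105
warbler: 0.3 × 0.3 × (1−0.65) × 0.25 = 0.007875
Highest score → sparrow.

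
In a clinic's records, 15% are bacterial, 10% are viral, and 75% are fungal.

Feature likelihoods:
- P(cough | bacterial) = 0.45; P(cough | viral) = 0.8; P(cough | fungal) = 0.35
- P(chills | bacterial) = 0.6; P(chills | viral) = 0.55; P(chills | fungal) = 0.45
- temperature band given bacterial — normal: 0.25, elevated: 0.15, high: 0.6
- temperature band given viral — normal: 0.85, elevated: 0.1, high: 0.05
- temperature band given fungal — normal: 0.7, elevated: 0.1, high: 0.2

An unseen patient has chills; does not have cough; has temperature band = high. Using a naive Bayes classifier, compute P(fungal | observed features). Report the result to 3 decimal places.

bacterial: 0.15 × (1−0.45) × 0.6 × 0.6 = 0.0297
viral: 0.1 × (1−0.8) × 0.55 × 0.05 = 0.00055
fungal: 0.75 × (1−0.35) × 0.45 × 0.2 = 0.043875
P(fungal | x) = 0.043875 / 0.074125 ≈ 0.592

0.592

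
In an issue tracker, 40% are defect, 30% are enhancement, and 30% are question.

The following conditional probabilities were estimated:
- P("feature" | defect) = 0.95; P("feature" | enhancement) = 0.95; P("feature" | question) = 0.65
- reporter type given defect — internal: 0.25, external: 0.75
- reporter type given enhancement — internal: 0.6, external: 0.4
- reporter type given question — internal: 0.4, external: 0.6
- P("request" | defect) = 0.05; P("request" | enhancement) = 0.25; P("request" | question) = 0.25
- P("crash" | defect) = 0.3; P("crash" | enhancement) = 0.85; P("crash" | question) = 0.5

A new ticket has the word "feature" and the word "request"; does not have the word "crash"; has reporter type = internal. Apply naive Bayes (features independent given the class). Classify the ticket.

defect: 0.4 × 0.95 × 0.25 × 0.05 × (1−0.3) = 0.003325
enhancement: 0.3 × 0.95 × 0.6 × 0.25 × (1−0.85) = 0.0064125
question: 0.3 × 0.65 × 0.4 × 0.25 × (1−0.5) = 0.00975
Highest score → question.

question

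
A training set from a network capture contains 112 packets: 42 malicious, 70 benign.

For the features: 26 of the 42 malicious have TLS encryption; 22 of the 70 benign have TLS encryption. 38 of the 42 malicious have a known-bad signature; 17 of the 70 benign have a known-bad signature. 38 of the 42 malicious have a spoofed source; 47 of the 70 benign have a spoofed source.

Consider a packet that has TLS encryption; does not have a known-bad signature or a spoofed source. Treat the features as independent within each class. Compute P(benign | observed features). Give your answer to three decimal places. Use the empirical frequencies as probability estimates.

0.959

malicious: (42/112) × (26/42) × (4/42) × (4/42) ≈ 0.0021056
benign: (70/112) × (22/70) × (53/70) × (23/70) ≈ 0.0488666
P(benign | x) = 0.0488666 / 0.0509722 ≈ 0.959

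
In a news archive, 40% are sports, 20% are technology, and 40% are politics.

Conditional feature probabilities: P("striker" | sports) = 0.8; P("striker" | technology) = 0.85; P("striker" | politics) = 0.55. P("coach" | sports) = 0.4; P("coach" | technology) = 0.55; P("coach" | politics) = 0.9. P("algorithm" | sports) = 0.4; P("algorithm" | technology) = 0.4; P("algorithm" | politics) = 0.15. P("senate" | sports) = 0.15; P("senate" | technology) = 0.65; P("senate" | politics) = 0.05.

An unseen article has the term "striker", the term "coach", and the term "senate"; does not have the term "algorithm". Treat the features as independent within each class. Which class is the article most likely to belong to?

sports: 0.4 × 0.8 × 0.4 × (1−0.4) × 0.15 = 0.01152
technology: 0.2 × 0.85 × 0.55 × (1−0.4) × 0.65 = 0.036465
politics: 0.4 × 0.55 × 0.9 × (1−0.15) × 0.05 = 0.008415
Highest score → technology.

technology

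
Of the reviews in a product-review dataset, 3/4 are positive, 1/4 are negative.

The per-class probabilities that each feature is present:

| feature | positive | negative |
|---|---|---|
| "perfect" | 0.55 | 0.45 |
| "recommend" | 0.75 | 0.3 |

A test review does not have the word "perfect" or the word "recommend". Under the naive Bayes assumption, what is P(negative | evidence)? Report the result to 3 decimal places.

0.533

positive: 0.75 × (1−0.55) × (1−0.75) = 0.084375
negative: 0.25 × (1−0.45) × (1−0.3) = 0.09625
P(negative | x) = 0.09625 / 0.180625 ≈ 0.533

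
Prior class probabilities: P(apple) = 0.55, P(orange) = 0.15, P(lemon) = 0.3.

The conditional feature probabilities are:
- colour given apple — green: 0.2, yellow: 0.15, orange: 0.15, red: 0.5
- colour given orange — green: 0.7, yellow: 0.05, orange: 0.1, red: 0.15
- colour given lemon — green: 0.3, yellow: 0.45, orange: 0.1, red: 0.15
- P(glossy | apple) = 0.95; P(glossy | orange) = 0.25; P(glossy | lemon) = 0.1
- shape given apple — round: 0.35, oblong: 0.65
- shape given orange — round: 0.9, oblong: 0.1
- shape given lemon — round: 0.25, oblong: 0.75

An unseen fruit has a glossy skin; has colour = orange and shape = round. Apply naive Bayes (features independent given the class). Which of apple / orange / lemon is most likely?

apple

apple: 0.55 × 0.15 × 0.95 × 0.35 = 0.02743125
orange: 0.15 × 0.1 × 0.25 × 0.9 = 0.003375
lemon: 0.3 × 0.1 × 0.1 × 0.25 = 0.00075
Highest score → apple.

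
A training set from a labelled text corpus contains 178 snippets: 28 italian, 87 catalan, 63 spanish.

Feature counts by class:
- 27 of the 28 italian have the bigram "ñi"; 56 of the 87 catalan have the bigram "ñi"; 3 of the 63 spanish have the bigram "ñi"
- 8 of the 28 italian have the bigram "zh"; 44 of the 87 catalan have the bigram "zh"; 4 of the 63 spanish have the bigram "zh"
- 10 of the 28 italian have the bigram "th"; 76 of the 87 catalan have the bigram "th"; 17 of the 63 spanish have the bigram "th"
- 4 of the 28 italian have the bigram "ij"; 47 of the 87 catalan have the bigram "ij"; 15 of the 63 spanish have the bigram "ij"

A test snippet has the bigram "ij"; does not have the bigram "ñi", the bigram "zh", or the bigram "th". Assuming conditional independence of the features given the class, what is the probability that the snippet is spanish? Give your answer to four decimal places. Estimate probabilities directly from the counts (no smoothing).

italian: (28/178) × (1/28) × (20/28) × (18/28) × (4/28) ≈ 0.000368526
catalan: (87/178) × (31/87) × (43/87) × (11/87) × (47/87) ≈ 0.00587953
spanish: (63/178) × (60/63) × (59/63) × (46/63) × (15/63) ≈ 0.0548796
P(spanish | x) = 0.0548796 / 0.061127656 ≈ 0.8978

0.8978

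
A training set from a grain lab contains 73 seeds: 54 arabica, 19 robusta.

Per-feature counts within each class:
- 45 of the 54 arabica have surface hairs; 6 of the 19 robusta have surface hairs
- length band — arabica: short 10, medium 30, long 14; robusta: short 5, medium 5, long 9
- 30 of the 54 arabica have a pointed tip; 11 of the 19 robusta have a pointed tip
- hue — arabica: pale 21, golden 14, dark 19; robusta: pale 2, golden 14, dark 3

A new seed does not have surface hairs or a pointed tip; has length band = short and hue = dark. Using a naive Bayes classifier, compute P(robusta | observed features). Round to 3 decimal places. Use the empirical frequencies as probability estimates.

0.466

arabica: (54/73) × (9/54) × (10/54) × (24/54) × (19/54) ≈ 0.00357029
robusta: (19/73) × (13/19) × (5/19) × (8/19) × (3/19) ≈ 0.00311559
P(robusta | x) = 0.00311559 / 0.00668588 ≈ 0.466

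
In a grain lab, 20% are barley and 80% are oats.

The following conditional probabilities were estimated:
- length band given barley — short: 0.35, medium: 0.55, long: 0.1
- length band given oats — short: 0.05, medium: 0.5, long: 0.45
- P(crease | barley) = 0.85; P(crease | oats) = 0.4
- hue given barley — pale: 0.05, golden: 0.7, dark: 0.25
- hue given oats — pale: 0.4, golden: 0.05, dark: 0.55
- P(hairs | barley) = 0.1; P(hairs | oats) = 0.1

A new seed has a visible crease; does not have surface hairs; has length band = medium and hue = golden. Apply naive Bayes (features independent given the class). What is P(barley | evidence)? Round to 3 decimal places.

0.891

barley: 0.2 × 0.55 × 0.85 × 0.7 × (1−0.1) = 0.058905
oats: 0.8 × 0.5 × 0.4 × 0.05 × (1−0.1) = 0.0072
P(barley | x) = 0.058905 / 0.066105 ≈ 0.891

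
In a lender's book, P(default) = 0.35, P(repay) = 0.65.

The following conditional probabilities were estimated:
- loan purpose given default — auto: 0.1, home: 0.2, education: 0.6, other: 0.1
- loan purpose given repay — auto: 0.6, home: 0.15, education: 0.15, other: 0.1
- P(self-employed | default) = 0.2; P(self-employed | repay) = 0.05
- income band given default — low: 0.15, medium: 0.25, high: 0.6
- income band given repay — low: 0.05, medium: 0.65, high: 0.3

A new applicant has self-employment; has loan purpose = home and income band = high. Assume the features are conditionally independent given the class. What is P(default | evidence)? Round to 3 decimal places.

0.852

default: 0.35 × 0.2 × 0.2 × 0.6 = 0.0084
repay: 0.65 × 0.15 × 0.05 × 0.3 = 0.0014625
P(default | x) = 0.0084 / 0.0098625 ≈ 0.852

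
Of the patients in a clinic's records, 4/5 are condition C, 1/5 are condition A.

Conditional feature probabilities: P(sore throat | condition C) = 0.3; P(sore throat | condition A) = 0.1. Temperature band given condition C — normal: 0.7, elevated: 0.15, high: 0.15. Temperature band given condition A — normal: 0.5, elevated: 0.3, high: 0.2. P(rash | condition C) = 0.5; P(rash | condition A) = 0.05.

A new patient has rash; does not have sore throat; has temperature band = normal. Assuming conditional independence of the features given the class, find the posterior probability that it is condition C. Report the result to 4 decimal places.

0.9776

condition C: 0.8 × (1−0.3) × 0.7 × 0.5 = 0.196
condition A: 0.2 × (1−0.1) × 0.5 × 0.05 = 0.0045
P(condition C | x) = 0.196 / 0.2005 ≈ 0.9776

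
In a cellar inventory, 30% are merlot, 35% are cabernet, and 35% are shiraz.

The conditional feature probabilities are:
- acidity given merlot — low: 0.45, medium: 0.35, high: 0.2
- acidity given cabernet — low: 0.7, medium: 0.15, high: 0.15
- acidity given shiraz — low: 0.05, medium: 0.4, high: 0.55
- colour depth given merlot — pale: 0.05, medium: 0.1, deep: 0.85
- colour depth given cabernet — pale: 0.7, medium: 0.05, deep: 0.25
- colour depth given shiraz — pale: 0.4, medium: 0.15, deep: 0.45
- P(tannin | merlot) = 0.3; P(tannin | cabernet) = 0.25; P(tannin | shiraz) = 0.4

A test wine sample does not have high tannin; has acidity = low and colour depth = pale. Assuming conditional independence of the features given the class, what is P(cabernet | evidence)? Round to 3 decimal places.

merlot: 0.3 × 0.45 × 0.05 × (1−0.3) = 0.004725
cabernet: 0.35 × 0.7 × 0.7 × (1−0.25) = 0.128625
shiraz: 0.35 × 0.05 × 0.4 × (1−0.4) = 0.0042
P(cabernet | x) = 0.128625 / 0.13755 ≈ 0.935

0.935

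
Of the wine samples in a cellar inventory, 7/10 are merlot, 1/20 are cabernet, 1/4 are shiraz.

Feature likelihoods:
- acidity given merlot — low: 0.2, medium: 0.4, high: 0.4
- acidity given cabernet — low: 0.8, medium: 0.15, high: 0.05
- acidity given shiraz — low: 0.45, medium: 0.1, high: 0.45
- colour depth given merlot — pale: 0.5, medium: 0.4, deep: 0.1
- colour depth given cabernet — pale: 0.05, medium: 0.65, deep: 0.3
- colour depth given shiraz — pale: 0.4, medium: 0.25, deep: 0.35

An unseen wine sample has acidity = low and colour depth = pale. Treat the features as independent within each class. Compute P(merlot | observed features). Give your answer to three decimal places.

0.598

merlot: 0.7 × 0.2 × 0.5 = 0.07
cabernet: 0.05 × 0.8 × 0.05 = 0.002
shiraz: 0.25 × 0.45 × 0.4 = 0.045
P(merlot | x) = 0.07 / 0.117 ≈ 0.598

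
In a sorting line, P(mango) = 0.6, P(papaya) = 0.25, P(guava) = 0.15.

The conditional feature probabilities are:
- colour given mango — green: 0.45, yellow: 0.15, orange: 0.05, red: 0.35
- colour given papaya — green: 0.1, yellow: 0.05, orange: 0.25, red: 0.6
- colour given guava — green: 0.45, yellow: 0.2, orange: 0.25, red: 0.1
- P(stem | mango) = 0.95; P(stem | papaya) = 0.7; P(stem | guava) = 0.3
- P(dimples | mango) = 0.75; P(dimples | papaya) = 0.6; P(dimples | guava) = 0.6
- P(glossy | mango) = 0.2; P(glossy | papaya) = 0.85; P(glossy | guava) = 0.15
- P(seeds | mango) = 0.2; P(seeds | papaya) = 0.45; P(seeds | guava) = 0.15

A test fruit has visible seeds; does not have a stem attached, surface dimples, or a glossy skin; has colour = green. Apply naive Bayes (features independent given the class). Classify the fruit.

mango: 0.6 × 0.45 × (1−0.95) × (1−0.75) × (1−0.2) × 0.2 = 0.00054
papaya: 0.25 × 0.1 × (1−0.7) × (1−0.6) × (1−0.85) × 0.45 = 0.0002025
guava: 0.15 × 0.45 × (1−0.3) × (1−0.6) × (1−0.15) × 0.15 = 0.00240975
Highest score → guava.

guava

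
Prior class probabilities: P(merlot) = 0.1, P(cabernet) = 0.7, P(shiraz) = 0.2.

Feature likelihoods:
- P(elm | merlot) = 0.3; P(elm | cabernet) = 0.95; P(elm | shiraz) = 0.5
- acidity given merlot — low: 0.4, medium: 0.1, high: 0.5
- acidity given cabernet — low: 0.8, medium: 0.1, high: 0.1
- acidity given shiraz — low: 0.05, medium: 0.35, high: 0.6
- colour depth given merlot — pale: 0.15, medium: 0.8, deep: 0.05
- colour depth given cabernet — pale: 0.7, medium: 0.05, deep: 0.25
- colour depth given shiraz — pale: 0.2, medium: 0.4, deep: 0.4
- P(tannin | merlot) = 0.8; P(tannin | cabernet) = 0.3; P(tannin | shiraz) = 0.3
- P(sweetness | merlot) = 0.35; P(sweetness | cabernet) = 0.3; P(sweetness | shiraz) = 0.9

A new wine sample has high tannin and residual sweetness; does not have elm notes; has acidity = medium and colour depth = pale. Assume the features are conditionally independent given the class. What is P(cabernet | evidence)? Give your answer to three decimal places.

merlot: 0.1 × (1−0.3) × 0.1 × 0.15 × 0.8 × 0.35 = 0.000294
cabernet: 0.7 × (1−0.95) × 0.1 × 0.7 × 0.3 × 0.3 = 0.0002205
shiraz: 0.2 × (1−0.5) × 0.35 × 0.2 × 0.3 × 0.9 = 0.00189
P(cabernet | x) = 0.0002205 / 0.0024045 ≈ 0.092

0.092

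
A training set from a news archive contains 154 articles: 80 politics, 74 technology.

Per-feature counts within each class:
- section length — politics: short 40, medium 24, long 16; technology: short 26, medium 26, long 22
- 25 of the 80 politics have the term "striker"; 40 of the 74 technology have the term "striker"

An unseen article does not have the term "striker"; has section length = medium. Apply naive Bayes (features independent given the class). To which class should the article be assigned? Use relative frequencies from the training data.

politics: (80/154) × (24/80) × (55/80) ≈ 0.107143
technology: (74/154) × (26/74) × (34/74) ≈ 0.0775711
Highest score → politics.

politics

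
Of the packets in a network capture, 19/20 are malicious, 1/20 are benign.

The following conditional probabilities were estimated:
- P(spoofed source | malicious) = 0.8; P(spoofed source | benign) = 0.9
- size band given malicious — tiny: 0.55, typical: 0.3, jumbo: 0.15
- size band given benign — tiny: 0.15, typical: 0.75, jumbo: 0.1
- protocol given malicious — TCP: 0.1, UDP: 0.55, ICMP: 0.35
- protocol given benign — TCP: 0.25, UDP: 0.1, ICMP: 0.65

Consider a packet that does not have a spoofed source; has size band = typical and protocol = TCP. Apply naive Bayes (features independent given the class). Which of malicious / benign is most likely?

malicious

malicious: 0.95 × (1−0.8) × 0.3 × 0.1 = 0.0057
benign: 0.05 × (1−0.9) × 0.75 × 0.25 = 0.0009375
Highest score → malicious.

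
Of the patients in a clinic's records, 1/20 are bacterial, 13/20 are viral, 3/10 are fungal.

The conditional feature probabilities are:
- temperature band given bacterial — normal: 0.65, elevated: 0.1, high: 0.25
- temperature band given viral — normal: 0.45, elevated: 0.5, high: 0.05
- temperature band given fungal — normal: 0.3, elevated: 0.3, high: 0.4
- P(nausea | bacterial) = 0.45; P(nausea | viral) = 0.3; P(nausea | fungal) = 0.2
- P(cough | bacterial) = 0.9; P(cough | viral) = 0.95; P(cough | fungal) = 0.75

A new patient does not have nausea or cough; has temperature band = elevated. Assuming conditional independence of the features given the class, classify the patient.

fungal

bacterial: 0.05 × 0.1 × (1−0.45) × (1−0.9) = 0.000275
viral: 0.65 × 0.5 × (1−0.3) × (1−0.95) = 0.011375
fungal: 0.3 × 0.3 × (1−0.2) × (1−0.75) = 0.018
Highest score → fungal.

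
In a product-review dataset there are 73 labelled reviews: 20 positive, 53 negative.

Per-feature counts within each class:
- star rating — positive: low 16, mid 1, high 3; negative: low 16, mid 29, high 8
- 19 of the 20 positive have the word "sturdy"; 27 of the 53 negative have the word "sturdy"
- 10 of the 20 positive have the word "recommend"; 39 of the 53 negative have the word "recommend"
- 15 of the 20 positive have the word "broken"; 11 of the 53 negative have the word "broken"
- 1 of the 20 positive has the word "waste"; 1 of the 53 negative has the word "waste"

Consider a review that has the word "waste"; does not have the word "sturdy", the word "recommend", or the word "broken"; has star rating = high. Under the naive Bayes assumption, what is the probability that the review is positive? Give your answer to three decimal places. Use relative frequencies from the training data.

0.057

positive: (20/73) × (3/20) × (1/20) × (10/20) × (5/20) × (1/20) ≈ 0.0000128425
negative: (53/73) × (8/53) × (26/53) × (14/53) × (42/53) × (1/53) ≈ 0.000212331
P(positive | x) = 0.0000128425 / 0.0002251735 ≈ 0.057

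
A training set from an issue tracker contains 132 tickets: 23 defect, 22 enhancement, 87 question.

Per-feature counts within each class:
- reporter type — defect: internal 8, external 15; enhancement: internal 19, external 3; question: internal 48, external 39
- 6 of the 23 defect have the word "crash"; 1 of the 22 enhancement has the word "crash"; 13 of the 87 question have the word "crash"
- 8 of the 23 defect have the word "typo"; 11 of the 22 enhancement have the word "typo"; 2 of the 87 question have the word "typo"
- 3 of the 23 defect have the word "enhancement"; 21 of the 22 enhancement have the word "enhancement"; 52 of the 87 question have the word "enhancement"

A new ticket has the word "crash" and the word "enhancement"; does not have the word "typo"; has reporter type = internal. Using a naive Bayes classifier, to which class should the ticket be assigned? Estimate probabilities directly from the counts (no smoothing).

defect: (23/132) × (8/23) × (6/23) × (15/23) × (3/23) ≈ 0.00134492
enhancement: (22/132) × (19/22) × (1/22) × (11/22) × (21/22) ≈ 0.00312265
question: (87/132) × (48/87) × (13/87) × (85/87) × (52/87) ≈ 0.0317304
Highest score → question.

question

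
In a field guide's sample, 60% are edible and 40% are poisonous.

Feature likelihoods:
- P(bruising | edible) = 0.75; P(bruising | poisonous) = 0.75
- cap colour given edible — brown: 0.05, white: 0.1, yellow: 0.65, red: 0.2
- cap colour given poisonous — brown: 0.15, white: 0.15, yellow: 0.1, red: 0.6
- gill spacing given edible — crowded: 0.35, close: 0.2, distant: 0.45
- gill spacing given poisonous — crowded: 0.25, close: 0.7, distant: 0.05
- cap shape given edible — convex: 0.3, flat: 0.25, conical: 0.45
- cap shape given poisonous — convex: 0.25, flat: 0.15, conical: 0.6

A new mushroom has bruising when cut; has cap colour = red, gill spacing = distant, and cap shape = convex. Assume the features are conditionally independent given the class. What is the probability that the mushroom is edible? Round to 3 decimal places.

edible: 0.6 × 0.75 × 0.2 × 0.45 × 0.3 = 0.01215
poisonous: 0.4 × 0.75 × 0.6 × 0.05 × 0.25 = 0.00225
P(edible | x) = 0.01215 / 0.0144 ≈ 0.844

0.844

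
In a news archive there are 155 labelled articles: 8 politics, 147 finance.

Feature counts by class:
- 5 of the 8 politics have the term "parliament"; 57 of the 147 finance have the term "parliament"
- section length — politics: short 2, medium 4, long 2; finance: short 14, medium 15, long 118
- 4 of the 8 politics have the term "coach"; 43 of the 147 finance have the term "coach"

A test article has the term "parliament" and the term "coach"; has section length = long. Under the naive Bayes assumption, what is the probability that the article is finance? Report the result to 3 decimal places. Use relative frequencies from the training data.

politics: (8/155) × (5/8) × (2/8) × (4/8) ≈ 0.00403226
finance: (147/155) × (57/147) × (118/147) × (43/147) ≈ 0.0863493
P(finance | x) = 0.0863493 / 0.09038156 ≈ 0.955

0.955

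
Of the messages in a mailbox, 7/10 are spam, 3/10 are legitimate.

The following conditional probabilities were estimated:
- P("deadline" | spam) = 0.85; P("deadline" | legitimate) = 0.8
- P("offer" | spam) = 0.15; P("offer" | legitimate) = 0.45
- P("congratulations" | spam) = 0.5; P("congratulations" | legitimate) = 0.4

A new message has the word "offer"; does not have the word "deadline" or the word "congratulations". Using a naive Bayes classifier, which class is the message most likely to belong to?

spam: 0.7 × (1−0.85) × 0.15 × (1−0.5) = 0.007875
legitimate: 0.3 × (1−0.8) × 0.45 × (1−0.4) = 0.0162
Highest score → legitimate.

legitimate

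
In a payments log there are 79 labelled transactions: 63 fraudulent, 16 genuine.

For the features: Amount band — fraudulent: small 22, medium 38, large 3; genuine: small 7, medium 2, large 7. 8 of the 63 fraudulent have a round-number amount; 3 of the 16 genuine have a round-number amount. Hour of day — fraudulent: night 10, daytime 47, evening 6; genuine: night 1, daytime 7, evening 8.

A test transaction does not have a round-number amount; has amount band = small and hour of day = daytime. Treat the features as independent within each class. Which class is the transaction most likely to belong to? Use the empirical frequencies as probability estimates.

fraudulent

fraudulent: (63/79) × (22/63) × (55/63) × (47/63) ≈ 0.181374
genuine: (16/79) × (7/16) × (13/16) × (7/16) ≈ 0.0314972
Highest score → fraudulent.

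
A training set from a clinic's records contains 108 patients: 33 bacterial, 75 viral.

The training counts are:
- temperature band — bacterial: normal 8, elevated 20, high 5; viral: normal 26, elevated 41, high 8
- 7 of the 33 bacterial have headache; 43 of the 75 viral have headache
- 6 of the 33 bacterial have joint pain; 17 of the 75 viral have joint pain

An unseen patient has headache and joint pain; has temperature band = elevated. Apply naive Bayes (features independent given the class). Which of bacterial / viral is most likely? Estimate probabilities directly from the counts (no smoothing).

bacterial: (33/108) × (20/33) × (7/33) × (6/33) ≈ 0.00714213
viral: (75/108) × (41/75) × (43/75) × (17/75) ≈ 0.049335
Highest score → viral.

viral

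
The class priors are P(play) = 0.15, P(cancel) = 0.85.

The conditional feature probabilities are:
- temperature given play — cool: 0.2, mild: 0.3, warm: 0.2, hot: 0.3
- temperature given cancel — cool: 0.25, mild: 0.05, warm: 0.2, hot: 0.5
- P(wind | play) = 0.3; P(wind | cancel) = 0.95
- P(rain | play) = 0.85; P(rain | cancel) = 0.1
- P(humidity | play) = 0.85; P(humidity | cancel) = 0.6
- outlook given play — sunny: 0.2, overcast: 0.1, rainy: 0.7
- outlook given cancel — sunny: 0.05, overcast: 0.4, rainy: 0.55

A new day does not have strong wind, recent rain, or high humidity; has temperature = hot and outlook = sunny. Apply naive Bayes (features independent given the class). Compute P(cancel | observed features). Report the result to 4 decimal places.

play: 0.15 × 0.3 × (1−0.3) × (1−0.85) × (1−0.85) × 0.2 = 0.00014175
cancel: 0.85 × 0.5 × (1−0.95) × (1−0.1) × (1−0.6) × 0.05 = 0.0003825
P(cancel | x) = 0.0003825 / 0.00052425 ≈ 0.7296

0.7296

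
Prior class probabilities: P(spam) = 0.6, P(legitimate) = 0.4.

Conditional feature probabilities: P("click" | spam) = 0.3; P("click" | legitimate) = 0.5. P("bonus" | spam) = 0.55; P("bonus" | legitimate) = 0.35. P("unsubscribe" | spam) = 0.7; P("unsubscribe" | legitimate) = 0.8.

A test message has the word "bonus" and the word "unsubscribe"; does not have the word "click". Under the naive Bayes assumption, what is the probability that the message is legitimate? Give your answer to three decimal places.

0.257

spam: 0.6 × (1−0.3) × 0.55 × 0.7 = 0.1617
legitimate: 0.4 × (1−0.5) × 0.35 × 0.8 = 0.056
P(legitimate | x) = 0.056 / 0.2177 ≈ 0.257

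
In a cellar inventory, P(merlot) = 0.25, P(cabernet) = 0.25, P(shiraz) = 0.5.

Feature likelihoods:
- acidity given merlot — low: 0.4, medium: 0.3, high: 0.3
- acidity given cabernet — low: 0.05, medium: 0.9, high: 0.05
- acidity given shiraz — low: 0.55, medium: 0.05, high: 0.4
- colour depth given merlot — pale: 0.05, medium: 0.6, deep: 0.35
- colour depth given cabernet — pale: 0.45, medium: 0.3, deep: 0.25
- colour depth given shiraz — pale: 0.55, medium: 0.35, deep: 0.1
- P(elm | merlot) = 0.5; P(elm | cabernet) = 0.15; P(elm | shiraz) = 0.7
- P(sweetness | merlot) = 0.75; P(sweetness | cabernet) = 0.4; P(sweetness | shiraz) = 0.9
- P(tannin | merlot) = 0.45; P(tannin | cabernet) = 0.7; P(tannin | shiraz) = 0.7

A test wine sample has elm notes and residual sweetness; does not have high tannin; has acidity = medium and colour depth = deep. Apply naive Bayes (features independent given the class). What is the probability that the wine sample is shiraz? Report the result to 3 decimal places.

merlot: 0.25 × 0.3 × 0.35 × 0.5 × 0.75 × (1−0.45) = 0.0054140625
cabernet: 0.25 × 0.9 × 0.25 × 0.15 × 0.4 × (1−0.7) = 0.0010125
shiraz: 0.5 × 0.05 × 0.1 × 0.7 × 0.9 × (1−0.7) = 0.0004725
P(shiraz | x) = 0.0004725 / 0.0068990625 ≈ 0.068

0.068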